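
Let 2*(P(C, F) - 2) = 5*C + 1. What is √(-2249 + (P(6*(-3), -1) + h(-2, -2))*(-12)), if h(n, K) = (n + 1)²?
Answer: I*√1751 ≈ 41.845*I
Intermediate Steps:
P(C, F) = 5/2 + 5*C/2 (P(C, F) = 2 + (5*C + 1)/2 = 2 + (1 + 5*C)/2 = 2 + (½ + 5*C/2) = 5/2 + 5*C/2)
h(n, K) = (1 + n)²
√(-2249 + (P(6*(-3), -1) + h(-2, -2))*(-12)) = √(-2249 + ((5/2 + 5*(6*(-3))/2) + (1 - 2)²)*(-12)) = √(-2249 + ((5/2 + (5/2)*(-18)) + (-1)²)*(-12)) = √(-2249 + ((5/2 - 45) + 1)*(-12)) = √(-2249 + (-85/2 + 1)*(-12)) = √(-2249 - 83/2*(-12)) = √(-2249 + 498) = √(-1751) = I*√1751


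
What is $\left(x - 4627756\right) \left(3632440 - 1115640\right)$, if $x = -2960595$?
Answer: $-19098361796800$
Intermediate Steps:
$\left(x - 4627756\right) \left(3632440 - 1115640\right) = \left(-2960595 - 4627756\right) \left(3632440 - 1115640\right) = \left(-7588351\right) 2516800 = -19098361796800$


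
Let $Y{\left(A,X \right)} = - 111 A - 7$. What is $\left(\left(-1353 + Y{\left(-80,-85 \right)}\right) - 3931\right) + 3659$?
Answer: $7248$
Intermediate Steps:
$Y{\left(A,X \right)} = -7 - 111 A$
$\left(\left(-1353 + Y{\left(-80,-85 \right)}\right) - 3931\right) + 3659 = \left(\left(-1353 - -8873\right) - 3931\right) + 3659 = \left(\left(-1353 + \left(-7 + 8880\right)\right) - 3931\right) + 3659 = \left(\left(-1353 + 8873\right) - 3931\right) + 3659 = \left(7520 - 3931\right) + 3659 = 3589 + 3659 = 7248$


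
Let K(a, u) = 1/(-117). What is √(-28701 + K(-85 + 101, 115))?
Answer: I*√43654234/39 ≈ 169.41*I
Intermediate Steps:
K(a, u) = -1/117
√(-28701 + K(-85 + 101, 115)) = √(-28701 - 1/117) = √(-3358018/117) = I*√43654234/39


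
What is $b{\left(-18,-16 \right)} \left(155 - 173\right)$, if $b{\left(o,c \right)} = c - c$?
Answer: $0$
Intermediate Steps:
$b{\left(o,c \right)} = 0$
$b{\left(-18,-16 \right)} \left(155 - 173\right) = 0 \left(155 - 173\right) = 0 \left(-18\right) = 0$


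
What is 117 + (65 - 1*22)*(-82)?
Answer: -3409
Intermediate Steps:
117 + (65 - 1*22)*(-82) = 117 + (65 - 22)*(-82) = 117 + 43*(-82) = 117 - 3526 = -3409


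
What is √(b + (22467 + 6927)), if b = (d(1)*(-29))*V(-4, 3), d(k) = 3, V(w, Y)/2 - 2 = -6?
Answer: √30090 ≈ 173.46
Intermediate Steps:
V(w, Y) = -8 (V(w, Y) = 4 + 2*(-6) = 4 - 12 = -8)
b = 696 (b = (3*(-29))*(-8) = -87*(-8) = 696)
√(b + (22467 + 6927)) = √(696 + (22467 + 6927)) = √(696 + 29394) = √30090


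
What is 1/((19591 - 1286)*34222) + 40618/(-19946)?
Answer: -12722242206417/6247423389830 ≈ -2.0364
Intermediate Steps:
1/((19591 - 1286)*34222) + 40618/(-19946) = (1/34222)/18305 + 40618*(-1/19946) = (1/18305)*(1/34222) - 20309/9973 = 1/626433710 - 20309/9973 = -12722242206417/6247423389830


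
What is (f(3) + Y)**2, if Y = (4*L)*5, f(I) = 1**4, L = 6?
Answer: 14641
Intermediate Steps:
f(I) = 1
Y = 120 (Y = (4*6)*5 = 24*5 = 120)
(f(3) + Y)**2 = (1 + 120)**2 = 121**2 = 14641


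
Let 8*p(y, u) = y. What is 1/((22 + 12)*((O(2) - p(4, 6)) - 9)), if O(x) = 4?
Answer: -1/187 ≈ -0.0053476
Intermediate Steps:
p(y, u) = y/8
1/((22 + 12)*((O(2) - p(4, 6)) - 9)) = 1/((22 + 12)*((4 - 4/8) - 9)) = 1/(34*((4 - 1*½) - 9)) = 1/(34*((4 - ½) - 9)) = 1/(34*(7/2 - 9)) = 1/(34*(-11/2)) = 1/(-187) = -1/187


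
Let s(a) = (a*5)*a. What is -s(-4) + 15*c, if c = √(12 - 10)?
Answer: -80 + 15*√2 ≈ -58.787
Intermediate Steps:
s(a) = 5*a² (s(a) = (5*a)*a = 5*a²)
c = √2 ≈ 1.4142
-s(-4) + 15*c = -5*(-4)² + 15*√2 = -5*16 + 15*√2 = -1*80 + 15*√2 = -80 + 15*√2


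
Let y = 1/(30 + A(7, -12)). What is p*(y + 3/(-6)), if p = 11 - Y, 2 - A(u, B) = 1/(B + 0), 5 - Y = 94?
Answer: -3610/77 ≈ -46.883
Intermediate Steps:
Y = -89 (Y = 5 - 1*94 = 5 - 94 = -89)
A(u, B) = 2 - 1/B (A(u, B) = 2 - 1/(B + 0) = 2 - 1/B)
p = 100 (p = 11 - 1*(-89) = 11 + 89 = 100)
y = 12/385 (y = 1/(30 + (2 - 1/(-12))) = 1/(30 + (2 - 1*(-1/12))) = 1/(30 + (2 + 1/12)) = 1/(30 + 25/12) = 1/(385/12) = 12/385 ≈ 0.031169)
p*(y + 3/(-6)) = 100*(12/385 + 3/(-6)) = 100*(12/385 + 3*(-⅙)) = 100*(12/385 - ½) = 100*(-361/770) = -3610/77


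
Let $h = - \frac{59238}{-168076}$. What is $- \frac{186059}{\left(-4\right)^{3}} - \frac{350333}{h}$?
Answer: $- \frac{1878731336335}{1895616} \approx -9.9109 \cdot 10^{5}$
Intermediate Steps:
$h = \frac{29619}{84038}$ ($h = \left(-59238\right) \left(- \frac{1}{168076}\right) = \frac{29619}{84038} \approx 0.35245$)
$- \frac{186059}{\left(-4\right)^{3}} - \frac{350333}{h} = - \frac{186059}{\left(-4\right)^{3}} - \frac{350333}{\frac{29619}{84038}} = - \frac{186059}{-64} - \frac{29441284654}{29619} = \left(-186059\right) \left(- \frac{1}{64}\right) - \frac{29441284654}{29619} = \frac{186059}{64} - \frac{29441284654}{29619} = - \frac{1878731336335}{1895616}$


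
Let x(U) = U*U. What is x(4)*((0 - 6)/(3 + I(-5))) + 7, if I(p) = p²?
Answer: 25/7 ≈ 3.5714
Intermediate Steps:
x(U) = U²
x(4)*((0 - 6)/(3 + I(-5))) + 7 = 4²*((0 - 6)/(3 + (-5)²)) + 7 = 16*(-6/(3 + 25)) + 7 = 16*(-6/28) + 7 = 16*(-6*1/28) + 7 = 16*(-3/14) + 7 = -24/7 + 7 = 25/7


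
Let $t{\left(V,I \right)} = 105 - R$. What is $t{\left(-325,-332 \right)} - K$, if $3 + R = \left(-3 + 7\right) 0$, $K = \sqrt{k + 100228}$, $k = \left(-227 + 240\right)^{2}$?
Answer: $108 - \sqrt{100397} \approx -208.85$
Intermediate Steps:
$k = 169$ ($k = 13^{2} = 169$)
$K = \sqrt{100397}$ ($K = \sqrt{169 + 100228} = \sqrt{100397} \approx 316.85$)
$R = -3$ ($R = -3 + \left(-3 + 7\right) 0 = -3 + 4 \cdot 0 = -3 + 0 = -3$)
$t{\left(V,I \right)} = 108$ ($t{\left(V,I \right)} = 105 - -3 = 105 + 3 = 108$)
$t{\left(-325,-332 \right)} - K = 108 - \sqrt{100397}$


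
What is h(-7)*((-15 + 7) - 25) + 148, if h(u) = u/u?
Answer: 115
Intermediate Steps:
h(u) = 1
h(-7)*((-15 + 7) - 25) + 148 = 1*((-15 + 7) - 25) + 148 = 1*(-8 - 25) + 148 = 1*(-33) + 148 = -33 + 148 = 115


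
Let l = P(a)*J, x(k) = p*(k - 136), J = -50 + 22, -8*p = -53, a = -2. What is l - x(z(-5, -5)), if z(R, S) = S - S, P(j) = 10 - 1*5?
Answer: 761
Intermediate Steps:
p = 53/8 (p = -⅛*(-53) = 53/8 ≈ 6.6250)
P(j) = 5 (P(j) = 10 - 5 = 5)
J = -28
z(R, S) = 0
x(k) = -901 + 53*k/8 (x(k) = 53*(k - 136)/8 = 53*(-136 + k)/8 = -901 + 53*k/8)
l = -140 (l = 5*(-28) = -140)
l - x(z(-5, -5)) = -140 - (-901 + (53/8)*0) = -140 - (-901 + 0) = -140 - 1*(-901) = -140 + 901 = 761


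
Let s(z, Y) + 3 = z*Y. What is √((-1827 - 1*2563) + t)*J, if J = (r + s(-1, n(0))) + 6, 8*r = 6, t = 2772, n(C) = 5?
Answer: -5*I*√1618/4 ≈ -50.28*I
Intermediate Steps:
r = ¾ (r = (⅛)*6 = ¾ ≈ 0.75000)
s(z, Y) = -3 + Y*z (s(z, Y) = -3 + z*Y = -3 + Y*z)
J = -5/4 (J = (¾ + (-3 + 5*(-1))) + 6 = (¾ + (-3 - 5)) + 6 = (¾ - 8) + 6 = -29/4 + 6 = -5/4 ≈ -1.2500)
√((-1827 - 1*2563) + t)*J = √((-1827 - 1*2563) + 2772)*(-5/4) = √((-1827 - 2563) + 2772)*(-5/4) = √(-4390 + 2772)*(-5/4) = √(-1618)*(-5/4) = (I*√1618)*(-5/4) = -5*I*√1618/4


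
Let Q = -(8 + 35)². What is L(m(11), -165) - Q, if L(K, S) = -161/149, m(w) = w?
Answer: 275340/149 ≈ 1847.9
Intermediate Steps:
L(K, S) = -161/149 (L(K, S) = -161*1/149 = -161/149)
Q = -1849 (Q = -1*43² = -1*1849 = -1849)
L(m(11), -165) - Q = -161/149 - 1*(-1849) = -161/149 + 1849 = 275340/149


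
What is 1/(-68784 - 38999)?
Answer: -1/107783 ≈ -9.2779e-6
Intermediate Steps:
1/(-68784 - 38999) = 1/(-107783) = -1/107783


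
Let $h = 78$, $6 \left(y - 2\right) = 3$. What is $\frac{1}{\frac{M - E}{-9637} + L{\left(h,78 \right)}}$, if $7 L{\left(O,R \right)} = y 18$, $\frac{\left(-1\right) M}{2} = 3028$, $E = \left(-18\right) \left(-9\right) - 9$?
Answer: $\frac{67459}{477128} \approx 0.14139$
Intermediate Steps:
$y = \frac{5}{2}$ ($y = 2 + \frac{1}{6} \cdot 3 = 2 + \frac{1}{2} = \frac{5}{2} \approx 2.5$)
$E = 153$ ($E = 162 - 9 = 153$)
$M = -6056$ ($M = \left(-2\right) 3028 = -6056$)
$L{\left(O,R \right)} = \frac{45}{7}$ ($L{\left(O,R \right)} = \frac{\frac{5}{2} \cdot 18}{7} = \frac{1}{7} \cdot 45 = \frac{45}{7}$)
$\frac{1}{\frac{M - E}{-9637} + L{\left(h,78 \right)}} = \frac{1}{\frac{-6056 - 153}{-9637} + \frac{45}{7}} = \frac{1}{\left(-6056 - 153\right) \left(- \frac{1}{9637}\right) + \frac{45}{7}} = \frac{1}{\left(-6209\right) \left(- \frac{1}{9637}\right) + \frac{45}{7}} = \frac{1}{\frac{6209}{9637} + \frac{45}{7}} = \frac{1}{\frac{477128}{67459}} = \frac{67459}{477128}$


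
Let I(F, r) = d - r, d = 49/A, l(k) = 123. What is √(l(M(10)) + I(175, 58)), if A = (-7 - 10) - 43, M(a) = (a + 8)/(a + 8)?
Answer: √57765/30 ≈ 8.0114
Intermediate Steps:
M(a) = 1 (M(a) = (8 + a)/(8 + a) = 1)
A = -60 (A = -17 - 43 = -60)
d = -49/60 (d = 49/(-60) = 49*(-1/60) = -49/60 ≈ -0.81667)
I(F, r) = -49/60 - r
√(l(M(10)) + I(175, 58)) = √(123 + (-49/60 - 1*58)) = √(123 + (-49/60 - 58)) = √(123 - 3529/60) = √(3851/60) = √57765/30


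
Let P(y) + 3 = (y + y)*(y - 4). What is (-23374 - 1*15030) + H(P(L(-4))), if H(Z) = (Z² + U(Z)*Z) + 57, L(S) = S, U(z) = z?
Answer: -30905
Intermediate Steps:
P(y) = -3 + 2*y*(-4 + y) (P(y) = -3 + (y + y)*(y - 4) = -3 + (2*y)*(-4 + y) = -3 + 2*y*(-4 + y))
H(Z) = 57 + 2*Z² (H(Z) = (Z² + Z*Z) + 57 = (Z² + Z²) + 57 = 2*Z² + 57 = 57 + 2*Z²)
(-23374 - 1*15030) + H(P(L(-4))) = (-23374 - 1*15030) + (57 + 2*(-3 - 8*(-4) + 2*(-4)²)²) = (-23374 - 15030) + (57 + 2*(-3 + 32 + 2*16)²) = -38404 + (57 + 2*(-3 + 32 + 32)²) = -38404 + (57 + 2*61²) = -38404 + (57 + 2*3721) = -38404 + (57 + 7442) = -38404 + 7499 = -30905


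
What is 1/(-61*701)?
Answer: -1/42761 ≈ -2.3386e-5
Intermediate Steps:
1/(-61*701) = 1/(-42761) = -1/42761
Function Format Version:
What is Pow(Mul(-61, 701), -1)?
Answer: Rational(-1, 42761) ≈ -2.3386e-5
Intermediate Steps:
Pow(Mul(-61, 701), -1) = Pow(-42761, -1) = Rational(-1, 42761)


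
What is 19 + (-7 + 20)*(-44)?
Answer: -553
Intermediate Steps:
19 + (-7 + 20)*(-44) = 19 + 13*(-44) = 19 - 572 = -553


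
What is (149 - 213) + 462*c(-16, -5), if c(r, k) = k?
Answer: -2374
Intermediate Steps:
(149 - 213) + 462*c(-16, -5) = (149 - 213) + 462*(-5) = -64 - 2310 = -2374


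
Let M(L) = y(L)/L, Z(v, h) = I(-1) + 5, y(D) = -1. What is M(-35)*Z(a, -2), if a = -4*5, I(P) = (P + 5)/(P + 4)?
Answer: 19/105 ≈ 0.18095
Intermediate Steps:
I(P) = (5 + P)/(4 + P)
a = -20
Z(v, h) = 19/3 (Z(v, h) = (5 - 1)/(4 - 1) + 5 = 4/3 + 5 = 19/3)
M(L) = -1/L
M(-35)*Z(a, -2) = -1/(-35)*(19/3) = -1*(-1/35)*(19/3) = (1/35)*(19/3) = 19/105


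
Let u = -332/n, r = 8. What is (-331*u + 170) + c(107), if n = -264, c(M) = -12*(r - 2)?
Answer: -21005/66 ≈ -318.26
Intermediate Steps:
c(M) = -72 (c(M) = -12*(8 - 2) = -12*6 = -72)
u = 83/66 (u = -332/(-264) = -332*(-1/264) = 83/66 ≈ 1.2576)
(-331*u + 170) + c(107) = (-331*83/66 + 170) - 72 = (-27473/66 + 170) - 72 = -16253/66 - 72 = -21005/66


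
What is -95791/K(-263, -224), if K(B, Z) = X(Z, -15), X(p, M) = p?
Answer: 95791/224 ≈ 427.64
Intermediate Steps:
K(B, Z) = Z
-95791/K(-263, -224) = -95791/(-224) = -95791*(-1/224) = 95791/224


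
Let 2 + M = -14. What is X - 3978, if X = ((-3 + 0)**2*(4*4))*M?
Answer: -6282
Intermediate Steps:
M = -16 (M = -2 - 14 = -16)
X = -2304 (X = ((-3 + 0)**2*(4*4))*(-16) = ((-3)**2*16)*(-16) = (9*16)*(-16) = 144*(-16) = -2304)
X - 3978 = -2304 - 3978 = -6282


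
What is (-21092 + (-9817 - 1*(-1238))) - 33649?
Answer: -63320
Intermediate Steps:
(-21092 + (-9817 - 1*(-1238))) - 33649 = (-21092 + (-9817 + 1238)) - 33649 = (-21092 - 8579) - 33649 = -29671 - 33649 = -63320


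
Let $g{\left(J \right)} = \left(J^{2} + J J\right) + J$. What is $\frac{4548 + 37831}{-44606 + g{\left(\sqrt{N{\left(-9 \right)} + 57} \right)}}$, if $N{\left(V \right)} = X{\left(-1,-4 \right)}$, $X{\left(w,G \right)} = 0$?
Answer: $- \frac{1885526468}{1979538007} - \frac{42379 \sqrt{57}}{1979538007} \approx -0.95267$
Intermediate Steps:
$N{\left(V \right)} = 0$
$g{\left(J \right)} = J + 2 J^{2}$ ($g{\left(J \right)} = \left(J^{2} + J^{2}\right) + J = 2 J^{2} + J = J + 2 J^{2}$)
$\frac{4548 + 37831}{-44606 + g{\left(\sqrt{N{\left(-9 \right)} + 57} \right)}} = \frac{4548 + 37831}{-44606 + \sqrt{0 + 57} \left(1 + 2 \sqrt{0 + 57}\right)} = \frac{42379}{-44606 + \sqrt{57} \left(1 + 2 \sqrt{57}\right)}$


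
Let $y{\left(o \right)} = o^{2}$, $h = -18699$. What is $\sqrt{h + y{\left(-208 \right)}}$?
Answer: $17 \sqrt{85} \approx 156.73$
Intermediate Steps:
$\sqrt{h + y{\left(-208 \right)}} = \sqrt{-18699 + \left(-208\right)^{2}} = \sqrt{-18699 + 43264} = \sqrt{24565} = 17 \sqrt{85}$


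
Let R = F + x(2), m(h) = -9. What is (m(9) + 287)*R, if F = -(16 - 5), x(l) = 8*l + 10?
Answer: 4170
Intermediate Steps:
x(l) = 10 + 8*l
F = -11 (F = -1*11 = -11)
R = 15 (R = -11 + (10 + 8*2) = -11 + (10 + 16) = -11 + 26 = 15)
(m(9) + 287)*R = (-9 + 287)*15 = 278*15 = 4170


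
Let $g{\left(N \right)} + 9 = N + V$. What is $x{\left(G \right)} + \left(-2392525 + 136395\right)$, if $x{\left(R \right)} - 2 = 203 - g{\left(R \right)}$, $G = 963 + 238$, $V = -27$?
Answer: $-2257090$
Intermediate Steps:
$g{\left(N \right)} = -36 + N$ ($g{\left(N \right)} = -9 + \left(N - 27\right) = -9 + \left(-27 + N\right) = -36 + N$)
$G = 1201$
$x{\left(R \right)} = 241 - R$ ($x{\left(R \right)} = 2 - \left(-239 + R\right) = 241 - R$)
$x{\left(G \right)} + \left(-2392525 + 136395\right) = \left(241 - 1201\right) + \left(-2392525 + 136395\right) = \left(241 - 1201\right) - 2256130 = -960 - 2256130 = -2257090$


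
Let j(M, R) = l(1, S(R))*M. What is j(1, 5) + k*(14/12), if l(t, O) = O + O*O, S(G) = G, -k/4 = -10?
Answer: 230/3 ≈ 76.667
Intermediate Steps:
k = 40 (k = -4*(-10) = 40)
l(t, O) = O + O**2
j(M, R) = M*R*(1 + R) (j(M, R) = (R*(1 + R))*M = M*R*(1 + R))
j(1, 5) + k*(14/12) = 1*5*(1 + 5) + 40*(14/12) = 1*5*6 + 40*(14*(1/12)) = 30 + 40*(7/6) = 30 + 140/3 = 230/3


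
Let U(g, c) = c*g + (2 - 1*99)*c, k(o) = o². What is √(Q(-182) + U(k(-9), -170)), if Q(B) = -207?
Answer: √2513 ≈ 50.130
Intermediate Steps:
U(g, c) = -97*c + c*g (U(g, c) = c*g + (2 - 99)*c = c*g - 97*c = -97*c + c*g)
√(Q(-182) + U(k(-9), -170)) = √(-207 - 170*(-97 + (-9)²)) = √(-207 - 170*(-97 + 81)) = √(-207 - 170*(-16)) = √(-207 + 2720) = √2513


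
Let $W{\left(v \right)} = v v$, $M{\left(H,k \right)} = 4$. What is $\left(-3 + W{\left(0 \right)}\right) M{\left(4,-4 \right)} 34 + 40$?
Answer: $-368$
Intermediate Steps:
$W{\left(v \right)} = v^{2}$
$\left(-3 + W{\left(0 \right)}\right) M{\left(4,-4 \right)} 34 + 40 = \left(-3 + 0^{2}\right) 4 \cdot 34 + 40 = \left(-3 + 0\right) 4 \cdot 34 + 40 = \left(-3\right) 4 \cdot 34 + 40 = \left(-12\right) 34 + 40 = -408 + 40 = -368$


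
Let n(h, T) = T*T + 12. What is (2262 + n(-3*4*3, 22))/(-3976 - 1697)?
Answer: -2758/5673 ≈ -0.48616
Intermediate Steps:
n(h, T) = 12 + T² (n(h, T) = T² + 12 = 12 + T²)
(2262 + n(-3*4*3, 22))/(-3976 - 1697) = (2262 + (12 + 22²))/(-3976 - 1697) = (2262 + (12 + 484))/(-5673) = (2262 + 496)*(-1/5673) = 2758*(-1/5673) = -2758/5673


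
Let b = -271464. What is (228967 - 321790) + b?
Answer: -364287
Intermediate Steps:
(228967 - 321790) + b = (228967 - 321790) - 271464 = -92823 - 271464 = -364287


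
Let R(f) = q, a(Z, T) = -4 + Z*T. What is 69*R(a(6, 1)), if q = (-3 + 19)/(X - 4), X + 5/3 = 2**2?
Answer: -3312/5 ≈ -662.40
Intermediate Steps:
X = 7/3 (X = -5/3 + 2**2 = -5/3 + 4 = 7/3 ≈ 2.3333)
q = -48/5 (q = (-3 + 19)/(7/3 - 4) = 16/(-5/3) = 16*(-3/5) = -48/5 ≈ -9.6000)
a(Z, T) = -4 + T*Z
R(f) = -48/5
69*R(a(6, 1)) = 69*(-48/5) = -3312/5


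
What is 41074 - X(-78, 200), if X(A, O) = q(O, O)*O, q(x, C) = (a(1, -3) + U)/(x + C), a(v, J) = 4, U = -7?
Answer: 82151/2 ≈ 41076.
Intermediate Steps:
q(x, C) = -3/(C + x) (q(x, C) = (4 - 7)/(x + C) = -3/(C + x))
X(A, O) = -3/2 (X(A, O) = (-3/(O + O))*O = (-3*1/(2*O))*O = (-3/(2*O))*O = -3/2)
41074 - X(-78, 200) = 41074 - 1*(-3/2) = 41074 + 3/2 = 82151/2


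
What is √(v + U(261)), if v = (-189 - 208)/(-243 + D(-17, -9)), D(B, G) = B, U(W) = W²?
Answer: √1151270705/130 ≈ 261.00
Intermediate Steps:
v = 397/260 (v = (-189 - 208)/(-243 - 17) = -397/(-260) = -397*(-1/260) = 397/260 ≈ 1.5269)
√(v + U(261)) = √(397/260 + 261²) = √(397/260 + 68121) = √(17711857/260) = √1151270705/130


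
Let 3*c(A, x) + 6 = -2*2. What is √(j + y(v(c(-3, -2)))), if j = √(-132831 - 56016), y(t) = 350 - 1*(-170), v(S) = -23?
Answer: √(520 + 3*I*√20983) ≈ 24.471 + 8.8791*I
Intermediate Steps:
c(A, x) = -10/3 (c(A, x) = -2 + (-2*2)/3 = -2 + (⅓)*(-4) = -2 - 4/3 = -10/3)
y(t) = 520 (y(t) = 350 + 170 = 520)
j = 3*I*√20983 (j = √(-188847) = 3*I*√20983 ≈ 434.57*I)
√(j + y(v(c(-3, -2)))) = √(3*I*√20983 + 520) = √(520 + 3*I*√20983)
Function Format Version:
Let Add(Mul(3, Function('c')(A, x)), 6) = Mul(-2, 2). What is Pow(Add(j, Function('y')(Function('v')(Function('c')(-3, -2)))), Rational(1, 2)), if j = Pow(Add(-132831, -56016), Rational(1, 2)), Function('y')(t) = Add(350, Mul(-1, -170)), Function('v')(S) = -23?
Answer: Pow(Add(520, Mul(3, I, Pow(20983, Rational(1, 2)))), Rational(1, 2)) ≈ Add(24.471, Mul(8.8791, I))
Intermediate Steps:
Function('c')(A, x) = Rational(-10, 3) (Function('c')(A, x) = Add(-2, Mul(Rational(1, 3), Mul(-2, 2))) = Add(-2, Mul(Rational(1, 3), -4)) = Add(-2, Rational(-4, 3)) = Rational(-10, 3))
Function('y')(t) = 520 (Function('y')(t) = Add(350, 170) = 520)
j = Mul(3, I, Pow(20983, Rational(1, 2))) (j = Pow(-188847, Rational(1, 2)) = Mul(3, I, Pow(20983, Rational(1, 2))) ≈ Mul(434.57, I))
Pow(Add(j, Function('y')(Function('v')(Function('c')(-3, -2)))), Rational(1, 2)) = Pow(Add(Mul(3, I, Pow(20983, Rational(1, 2))), 520), Rational(1, 2)) = Pow(Add(520, Mul(3, I, Pow(20983, Rational(1, 2)))), Rational(1, 2))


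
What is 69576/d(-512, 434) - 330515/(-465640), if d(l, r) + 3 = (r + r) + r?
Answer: 2188447175/40324424 ≈ 54.271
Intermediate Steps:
d(l, r) = -3 + 3*r (d(l, r) = -3 + ((r + r) + r) = -3 + (2*r + r) = -3 + 3*r)
69576/d(-512, 434) - 330515/(-465640) = 69576/(-3 + 3*434) - 330515/(-465640) = 69576/(-3 + 1302) - 330515*(-1/465640) = 69576/1299 + 66103/93128 = 69576*(1/1299) + 66103/93128 = 23192/433 + 66103/93128 = 2188447175/40324424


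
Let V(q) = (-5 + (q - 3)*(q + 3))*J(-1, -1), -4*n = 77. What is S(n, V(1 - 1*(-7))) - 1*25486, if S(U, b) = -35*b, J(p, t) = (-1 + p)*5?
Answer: -7986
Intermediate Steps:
n = -77/4 (n = -¼*77 = -77/4 ≈ -19.250)
J(p, t) = -5 + 5*p
V(q) = 50 - 10*(-3 + q)*(3 + q) (V(q) = (-5 + (q - 3)*(q + 3))*(-5 + 5*(-1)) = (-5 + (-3 + q)*(3 + q))*(-5 - 5) = (-5 + (-3 + q)*(3 + q))*(-10) = 50 - 10*(-3 + q)*(3 + q))
S(n, V(1 - 1*(-7))) - 1*25486 = -35*(140 - 10*(1 - 1*(-7))²) - 1*25486 = -35*(140 - 10*(1 + 7)²) - 25486 = -35*(140 - 10*8²) - 25486 = -35*(140 - 10*64) - 25486 = -35*(140 - 640) - 25486 = -35*(-500) - 25486 = 17500 - 25486 = -7986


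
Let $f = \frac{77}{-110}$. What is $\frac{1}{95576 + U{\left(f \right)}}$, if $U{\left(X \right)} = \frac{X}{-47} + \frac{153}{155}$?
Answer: $\frac{14570}{1392556919} \approx 1.0463 \cdot 10^{-5}$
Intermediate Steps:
$f = - \frac{7}{10}$ ($f = 77 \left(- \frac{1}{110}\right) = - \frac{7}{10} \approx -0.7$)
$U{\left(X \right)} = \frac{153}{155} - \frac{X}{47}$ ($U{\left(X \right)} = X \left(- \frac{1}{47}\right) + 153 \cdot \frac{1}{155} = - \frac{X}{47} + \frac{153}{155} = \frac{153}{155} - \frac{X}{47}$)
$\frac{1}{95576 + U{\left(f \right)}} = \frac{1}{95576 + \left(\frac{153}{155} - - \frac{7}{470}\right)} = \frac{1}{95576 + \left(\frac{153}{155} + \frac{7}{470}\right)} = \frac{1}{95576 + \frac{14599}{14570}} = \frac{1}{\frac{1392556919}{14570}} = \frac{14570}{1392556919}$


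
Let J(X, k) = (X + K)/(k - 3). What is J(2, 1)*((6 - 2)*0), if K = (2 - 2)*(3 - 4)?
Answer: 0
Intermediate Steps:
K = 0 (K = 0*(-1) = 0)
J(X, k) = X/(-3 + k) (J(X, k) = (X + 0)/(k - 3) = X/(-3 + k))
J(2, 1)*((6 - 2)*0) = (2/(-3 + 1))*((6 - 2)*0) = (2/(-2))*(4*0) = (2*(-½))*0 = -1*0 = 0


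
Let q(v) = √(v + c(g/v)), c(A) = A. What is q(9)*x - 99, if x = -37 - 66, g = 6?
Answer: -99 - 103*√87/3 ≈ -419.24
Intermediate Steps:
x = -103
q(v) = √(v + 6/v)
q(9)*x - 99 = √(9 + 6/9)*(-103) - 99 = √(9 + 6*(⅑))*(-103) - 99 = √(9 + ⅔)*(-103) - 99 = √(29/3)*(-103) - 99 = (√87/3)*(-103) - 99 = -103*√87/3 - 99 = -99 - 103*√87/3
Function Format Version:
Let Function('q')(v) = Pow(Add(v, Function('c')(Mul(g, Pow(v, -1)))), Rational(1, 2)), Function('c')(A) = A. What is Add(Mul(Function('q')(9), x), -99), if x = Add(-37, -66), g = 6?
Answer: Add(-99, Mul(Rational(-103, 3), Pow(87, Rational(1, 2)))) ≈ -419.24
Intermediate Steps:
x = -103
Function('q')(v) = Pow(Add(v, Mul(6, Pow(v, -1))), Rational(1, 2))
Add(Mul(Function('q')(9), x), -99) = Add(Mul(Pow(Add(9, Mul(6, Pow(9, -1))), Rational(1, 2)), -103), -99) = Add(Mul(Pow(Add(9, Mul(6, Rational(1, 9))), Rational(1, 2)), -103), -99) = Add(Mul(Pow(Add(9, Rational(2, 3)), Rational(1, 2)), -103), -99) = Add(Mul(Pow(Rational(29, 3), Rational(1, 2)), -103), -99) = Add(Mul(Mul(Rational(1, 3), Pow(87, Rational(1, 2))), -103), -99) = Add(Mul(Rational(-103, 3), Pow(87, Rational(1, 2))), -99) = Add(-99, Mul(Rational(-103, 3), Pow(87, Rational(1, 2))))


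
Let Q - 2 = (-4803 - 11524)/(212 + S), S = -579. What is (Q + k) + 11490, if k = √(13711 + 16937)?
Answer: 4233891/367 + 2*√7662 ≈ 11712.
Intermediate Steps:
Q = 17061/367 (Q = 2 + (-4803 - 11524)/(212 - 579) = 2 - 16327/(-367) = 2 - 16327*(-1/367) = 2 + 16327/367 = 17061/367 ≈ 46.488)
k = 2*√7662 (k = √30648 = 2*√7662 ≈ 175.07)
(Q + k) + 11490 = (17061/367 + 2*√7662) + 11490 = 4233891/367 + 2*√7662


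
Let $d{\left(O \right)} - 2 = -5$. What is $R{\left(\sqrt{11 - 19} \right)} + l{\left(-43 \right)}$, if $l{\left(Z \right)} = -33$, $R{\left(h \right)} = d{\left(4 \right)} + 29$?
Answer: $-7$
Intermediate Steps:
$d{\left(O \right)} = -3$ ($d{\left(O \right)} = 2 - 5 = -3$)
$R{\left(h \right)} = 26$ ($R{\left(h \right)} = -3 + 29 = 26$)
$R{\left(\sqrt{11 - 19} \right)} + l{\left(-43 \right)} = 26 - 33 = -7$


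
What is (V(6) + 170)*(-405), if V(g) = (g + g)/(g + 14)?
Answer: -69093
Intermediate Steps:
V(g) = 2*g/(14 + g) (V(g) = (2*g)/(14 + g) = 2*g/(14 + g))
(V(6) + 170)*(-405) = (2*6/(14 + 6) + 170)*(-405) = (2*6/20 + 170)*(-405) = (2*6*(1/20) + 170)*(-405) = (3/5 + 170)*(-405) = (853/5)*(-405) = -69093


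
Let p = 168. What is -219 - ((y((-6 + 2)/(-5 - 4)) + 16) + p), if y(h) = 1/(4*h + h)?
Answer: -8069/20 ≈ -403.45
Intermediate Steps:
y(h) = 1/(5*h)
-219 - ((y((-6 + 2)/(-5 - 4)) + 16) + p) = -219 - ((1/(5*(((-6 + 2)/(-5 - 4)))) + 16) + 168) = -219 - ((1/(5*((-4/(-9)))) + 16) + 168) = -219 - ((1/(5*((-4*(-⅑)))) + 16) + 168) = -219 - ((1/(5*(4/9)) + 16) + 168) = -219 - (((⅕)*(9/4) + 16) + 168) = -219 - ((9/20 + 16) + 168) = -219 - (329/20 + 168) = -219 - 1*3689/20 = -219 - 3689/20 = -8069/20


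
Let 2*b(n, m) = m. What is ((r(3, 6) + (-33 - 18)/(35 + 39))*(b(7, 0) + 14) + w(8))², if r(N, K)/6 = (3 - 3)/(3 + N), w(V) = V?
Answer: 3721/1369 ≈ 2.7180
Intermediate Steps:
b(n, m) = m/2
r(N, K) = 0 (r(N, K) = 6*((3 - 3)/(3 + N)) = 6*(0/(3 + N)) = 6*0 = 0)
((r(3, 6) + (-33 - 18)/(35 + 39))*(b(7, 0) + 14) + w(8))² = ((0 + (-33 - 18)/(35 + 39))*((½)*0 + 14) + 8)² = ((0 - 51/74)*(0 + 14) + 8)² = ((0 - 51*1/74)*14 + 8)² = ((0 - 51/74)*14 + 8)² = (-51/74*14 + 8)² = (-357/37 + 8)² = (-61/37)² = 3721/1369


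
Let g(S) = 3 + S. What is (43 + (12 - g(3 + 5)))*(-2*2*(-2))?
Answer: 352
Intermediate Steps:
(43 + (12 - g(3 + 5)))*(-2*2*(-2)) = (43 + (12 - (3 + (3 + 5))))*(-2*2*(-2)) = (43 + (12 - (3 + 8)))*(-4*(-2)) = (43 + (12 - 1*11))*8 = (43 + (12 - 11))*8 = (43 + 1)*8 = 44*8 = 352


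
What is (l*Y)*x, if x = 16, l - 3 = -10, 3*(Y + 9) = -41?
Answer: 7616/3 ≈ 2538.7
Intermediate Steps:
Y = -68/3 (Y = -9 + (⅓)*(-41) = -9 - 41/3 = -68/3 ≈ -22.667)
l = -7 (l = 3 - 10 = -7)
(l*Y)*x = -7*(-68/3)*16 = (476/3)*16 = 7616/3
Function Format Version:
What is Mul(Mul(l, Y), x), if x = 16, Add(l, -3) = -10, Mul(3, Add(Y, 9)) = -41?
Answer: Rational(7616, 3) ≈ 2538.7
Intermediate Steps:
Y = Rational(-68, 3) (Y = Add(-9, Mul(Rational(1, 3), -41)) = Add(-9, Rational(-41, 3)) = Rational(-68, 3) ≈ -22.667)
l = -7 (l = Add(3, -10) = -7)
Mul(Mul(l, Y), x) = Mul(Mul(-7, Rational(-68, 3)), 16) = Mul(Rational(476, 3), 16) = Rational(7616, 3)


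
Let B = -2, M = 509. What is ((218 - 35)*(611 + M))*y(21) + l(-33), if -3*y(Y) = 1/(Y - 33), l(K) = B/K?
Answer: 187882/33 ≈ 5693.4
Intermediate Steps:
l(K) = -2/K
y(Y) = -1/(3*(-33 + Y)) (y(Y) = -1/(3*(Y - 33)) = -1/(3*(-33 + Y)))
((218 - 35)*(611 + M))*y(21) + l(-33) = ((218 - 35)*(611 + 509))*(-1/(-99 + 3*21)) - 2/(-33) = (183*1120)*(-1/(-99 + 63)) - 2*(-1/33) = 204960*(-1/(-36)) + 2/33 = 204960*(-1*(-1/36)) + 2/33 = 204960*(1/36) + 2/33 = 17080/3 + 2/33 = 187882/33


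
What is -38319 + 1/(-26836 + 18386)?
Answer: -323795551/8450 ≈ -38319.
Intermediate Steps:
-38319 + 1/(-26836 + 18386) = -38319 + 1/(-8450) = -38319 - 1/8450 = -323795551/8450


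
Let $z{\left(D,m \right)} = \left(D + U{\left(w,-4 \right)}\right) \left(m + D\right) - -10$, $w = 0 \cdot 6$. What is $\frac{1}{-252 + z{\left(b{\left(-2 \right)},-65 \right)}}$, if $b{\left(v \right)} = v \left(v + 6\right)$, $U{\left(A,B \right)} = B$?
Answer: $\frac{1}{634} \approx 0.0015773$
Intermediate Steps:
$w = 0$
$b{\left(v \right)} = v \left(6 + v\right)$
$z{\left(D,m \right)} = 10 + \left(-4 + D\right) \left(D + m\right)$ ($z{\left(D,m \right)} = \left(D - 4\right) \left(m + D\right) - -10 = \left(-4 + D\right) \left(D + m\right) + 10 = 10 + \left(-4 + D\right) \left(D + m\right)$)
$\frac{1}{-252 + z{\left(b{\left(-2 \right)},-65 \right)}} = \frac{1}{-252 + \left(10 + \left(- 2 \left(6 - 2\right)\right)^{2} - 4 \left(- 2 \left(6 - 2\right)\right) - -260 + - 2 \left(6 - 2\right) \left(-65\right)\right)} = \frac{1}{-252 + \left(10 + \left(\left(-2\right) 4\right)^{2} - 4 \left(\left(-2\right) 4\right) + 260 + \left(-2\right) 4 \left(-65\right)\right)} = \frac{1}{-252 + \left(10 + \left(-8\right)^{2} - -32 + 260 - -520\right)} = \frac{1}{-252 + \left(10 + 64 + 32 + 260 + 520\right)} = \frac{1}{-252 + 886} = \frac{1}{634}$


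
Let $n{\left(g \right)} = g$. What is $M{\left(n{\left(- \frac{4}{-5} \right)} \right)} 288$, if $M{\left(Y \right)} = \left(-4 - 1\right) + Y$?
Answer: $- \frac{6048}{5} \approx -1209.6$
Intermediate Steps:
$M{\left(Y \right)} = -5 + Y$
$M{\left(n{\left(- \frac{4}{-5} \right)} \right)} 288 = \left(-5 - \frac{4}{-5}\right) 288 = \left(-5 - - \frac{4}{5}\right) 288 = \left(-5 + \frac{4}{5}\right) 288 = \left(- \frac{21}{5}\right) 288 = - \frac{6048}{5}$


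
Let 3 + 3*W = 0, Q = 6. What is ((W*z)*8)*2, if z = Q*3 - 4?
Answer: -224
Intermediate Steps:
z = 14 (z = 6*3 - 4 = 18 - 4 = 14)
W = -1 (W = -1 + (⅓)*0 = -1 + 0 = -1)
((W*z)*8)*2 = (-1*14*8)*2 = -14*8*2 = -112*2 = -224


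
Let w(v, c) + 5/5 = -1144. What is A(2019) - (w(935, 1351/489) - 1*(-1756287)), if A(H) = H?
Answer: -1753123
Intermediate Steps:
w(v, c) = -1145 (w(v, c) = -1 - 1144 = -1145)
A(2019) - (w(935, 1351/489) - 1*(-1756287)) = 2019 - (-1145 - 1*(-1756287)) = 2019 - (-1145 + 1756287) = 2019 - 1*1755142 = 2019 - 1755142 = -1753123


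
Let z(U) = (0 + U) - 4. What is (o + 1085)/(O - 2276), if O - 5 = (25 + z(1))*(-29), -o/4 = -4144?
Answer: -17661/2909 ≈ -6.0712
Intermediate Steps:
o = 16576 (o = -4*(-4144) = 16576)
z(U) = -4 + U (z(U) = U - 4 = -4 + U)
O = -633 (O = 5 + (25 + (-4 + 1))*(-29) = 5 + (25 - 3)*(-29) = 5 + 22*(-29) = 5 - 638 = -633)
(o + 1085)/(O - 2276) = (16576 + 1085)/(-633 - 2276) = 17661/(-2909) = 17661*(-1/2909) = -17661/2909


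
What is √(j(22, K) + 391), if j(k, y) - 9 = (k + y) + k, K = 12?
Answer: 2*√114 ≈ 21.354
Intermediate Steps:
j(k, y) = 9 + y + 2*k (j(k, y) = 9 + ((k + y) + k) = 9 + (y + 2*k) = 9 + y + 2*k)
√(j(22, K) + 391) = √((9 + 12 + 2*22) + 391) = √((9 + 12 + 44) + 391) = √(65 + 391) = √456 = 2*√114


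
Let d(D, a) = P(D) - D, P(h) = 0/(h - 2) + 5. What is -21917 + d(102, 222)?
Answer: -22014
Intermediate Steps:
P(h) = 5 (P(h) = 0/(-2 + h) + 5 = 0 + 5 = 5)
d(D, a) = 5 - D
-21917 + d(102, 222) = -21917 + (5 - 1*102) = -21917 + (5 - 102) = -21917 - 97 = -22014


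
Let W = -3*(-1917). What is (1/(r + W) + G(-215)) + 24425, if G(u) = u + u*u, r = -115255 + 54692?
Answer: 3860683219/54812 ≈ 70435.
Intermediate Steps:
r = -60563
W = 5751
G(u) = u + u**2
(1/(r + W) + G(-215)) + 24425 = (1/(-60563 + 5751) - 215*(1 - 215)) + 24425 = (1/(-54812) - 215*(-214)) + 24425 = (-1/54812 + 46010) + 24425 = 2521900119/54812 + 24425 = 3860683219/54812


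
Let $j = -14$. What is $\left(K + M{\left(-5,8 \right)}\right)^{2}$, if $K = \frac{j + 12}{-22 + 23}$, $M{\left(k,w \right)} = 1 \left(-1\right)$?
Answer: $9$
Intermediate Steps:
$M{\left(k,w \right)} = -1$
$K = -2$ ($K = \frac{-14 + 12}{-22 + 23} = - \frac{2}{1} = \left(-2\right) 1 = -2$)
$\left(K + M{\left(-5,8 \right)}\right)^{2} = \left(-2 - 1\right)^{2} = \left(-3\right)^{2} = 9$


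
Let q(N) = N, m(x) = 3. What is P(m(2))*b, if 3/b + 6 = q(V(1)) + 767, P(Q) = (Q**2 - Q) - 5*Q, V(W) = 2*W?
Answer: -27/763 ≈ -0.035387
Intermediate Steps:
P(Q) = Q**2 - 6*Q
b = 3/763 (b = 3/(-6 + (2*1 + 767)) = 3/(-6 + (2 + 767)) = 3/(-6 + 769) = 3/763 ≈ 0.0039319)
P(m(2))*b = (3*(-6 + 3))*(3/763) = (3*(-3))*(3/763) = -9*3/763 = -27/763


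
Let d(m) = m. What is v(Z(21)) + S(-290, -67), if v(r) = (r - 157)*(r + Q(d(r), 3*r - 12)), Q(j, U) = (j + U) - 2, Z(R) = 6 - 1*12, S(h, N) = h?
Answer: 6882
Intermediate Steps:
Z(R) = -6 (Z(R) = 6 - 12 = -6)
Q(j, U) = -2 + U + j (Q(j, U) = (U + j) - 2 = -2 + U + j)
v(r) = (-157 + r)*(-14 + 5*r) (v(r) = (r - 157)*(r + (-2 + (3*r - 12) + r)) = (-157 + r)*(r + (-2 + (-12 + 3*r) + r)) = (-157 + r)*(r + (-14 + 4*r)) = (-157 + r)*(-14 + 5*r))
v(Z(21)) + S(-290, -67) = (2198 - 799*(-6) + 5*(-6)²) - 290 = (2198 + 4794 + 5*36) - 290 = (2198 + 4794 + 180) - 290 = 7172 - 290 = 6882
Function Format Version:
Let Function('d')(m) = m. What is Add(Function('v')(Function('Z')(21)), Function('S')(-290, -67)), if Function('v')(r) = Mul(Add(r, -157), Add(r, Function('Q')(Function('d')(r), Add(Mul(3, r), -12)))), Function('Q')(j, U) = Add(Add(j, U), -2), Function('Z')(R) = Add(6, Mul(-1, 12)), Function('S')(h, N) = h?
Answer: 6882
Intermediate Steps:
Function('Z')(R) = -6 (Function('Z')(R) = Add(6, -12) = -6)
Function('Q')(j, U) = Add(-2, U, j) (Function('Q')(j, U) = Add(Add(U, j), -2) = Add(-2, U, j))
Function('v')(r) = Mul(Add(-157, r), Add(-14, Mul(5, r))) (Function('v')(r) = Mul(Add(r, -157), Add(r, Add(-2, Add(Mul(3, r), -12), r))) = Mul(Add(-157, r), Add(r, Add(-2, Add(-12, Mul(3, r)), r))) = Mul(Add(-157, r), Add(r, Add(-14, Mul(4, r)))) = Mul(Add(-157, r), Add(-14, Mul(5, r))))
Add(Function('v')(Function('Z')(21)), Function('S')(-290, -67)) = Add(Add(2198, Mul(-799, -6), Mul(5, Pow(-6, 2))), -290) = Add(Add(2198, 4794, Mul(5, 36)), -290) = Add(Add(2198, 4794, 180), -290) = Add(7172, -290) = 6882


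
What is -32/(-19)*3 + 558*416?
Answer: 4410528/19 ≈ 2.3213e+5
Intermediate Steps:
-32/(-19)*3 + 558*416 = -32*(-1/19)*3 + 232128 = (32/19)*3 + 232128 = 96/19 + 232128 = 4410528/19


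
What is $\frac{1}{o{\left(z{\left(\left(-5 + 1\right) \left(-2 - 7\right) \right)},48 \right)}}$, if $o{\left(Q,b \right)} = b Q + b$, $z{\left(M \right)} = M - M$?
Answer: $\frac{1}{48} \approx 0.020833$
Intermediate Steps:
$z{\left(M \right)} = 0$
$o{\left(Q,b \right)} = b + Q b$ ($o{\left(Q,b \right)} = Q b + b = b + Q b$)
$\frac{1}{o{\left(z{\left(\left(-5 + 1\right) \left(-2 - 7\right) \right)},48 \right)}} = \frac{1}{48 \left(1 + 0\right)} = \frac{1}{48 \cdot 1} = \frac{1}{48}$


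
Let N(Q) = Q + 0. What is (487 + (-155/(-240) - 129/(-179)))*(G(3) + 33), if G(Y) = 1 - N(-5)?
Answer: 54548585/2864 ≈ 19046.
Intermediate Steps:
N(Q) = Q
G(Y) = 6 (G(Y) = 1 - 1*(-5) = 1 + 5 = 6)
(487 + (-155/(-240) - 129/(-179)))*(G(3) + 33) = (487 + (-155/(-240) - 129/(-179)))*(6 + 33) = (487 + (-155*(-1/240) - 129*(-1/179)))*39 = (487 + (31/48 + 129/179))*39 = (487 + 11741/8592)*39 = (4196045/8592)*39 = 54548585/2864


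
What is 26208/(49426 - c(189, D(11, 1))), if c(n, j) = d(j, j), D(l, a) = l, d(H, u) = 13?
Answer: 96/181 ≈ 0.53039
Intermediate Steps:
c(n, j) = 13
26208/(49426 - c(189, D(11, 1))) = 26208/(49426 - 1*13) = 26208/(49426 - 13) = 26208/49413 = 26208*(1/49413) = 96/181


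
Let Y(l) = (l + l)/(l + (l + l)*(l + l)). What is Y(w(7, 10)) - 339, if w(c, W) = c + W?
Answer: -23389/69 ≈ -338.97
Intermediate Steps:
w(c, W) = W + c
Y(l) = 2*l/(l + 4*l²) (Y(l) = (2*l)/(l + (2*l)*(2*l)) = (2*l)/(l + 4*l²) = 2*l/(l + 4*l²))
Y(w(7, 10)) - 339 = 2/(1 + 4*(10 + 7)) - 339 = 2/(1 + 4*17) - 339 = 2/(1 + 68) - 339 = 2/69 - 339 = -23389/69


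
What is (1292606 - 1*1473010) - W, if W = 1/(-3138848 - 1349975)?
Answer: -809801624491/4488823 ≈ -1.8040e+5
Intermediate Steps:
W = -1/4488823 (W = 1/(-4488823) = -1/4488823 ≈ -2.2278e-7)
(1292606 - 1*1473010) - W = (1292606 - 1*1473010) - 1*(-1/4488823) = (1292606 - 1473010) + 1/4488823 = -180404 + 1/4488823 = -809801624491/4488823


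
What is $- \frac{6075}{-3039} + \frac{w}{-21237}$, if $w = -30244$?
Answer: $\frac{73642097}{21513081} \approx 3.4231$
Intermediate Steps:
$- \frac{6075}{-3039} + \frac{w}{-21237} = - \frac{6075}{-3039} - \frac{30244}{-21237} = \left(-6075\right) \left(- \frac{1}{3039}\right) - - \frac{30244}{21237} = \frac{2025}{1013} + \frac{30244}{21237} = \frac{73642097}{21513081}$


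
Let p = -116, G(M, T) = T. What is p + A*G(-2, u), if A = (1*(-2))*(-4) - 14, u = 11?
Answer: -182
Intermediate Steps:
A = -6 (A = -2*(-4) - 14 = 8 - 14 = -6)
p + A*G(-2, u) = -116 - 6*11 = -116 - 66 = -182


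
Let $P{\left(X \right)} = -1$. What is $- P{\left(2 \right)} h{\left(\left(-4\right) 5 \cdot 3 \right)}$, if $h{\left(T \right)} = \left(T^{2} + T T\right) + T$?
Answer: $7140$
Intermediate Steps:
$h{\left(T \right)} = T + 2 T^{2}$ ($h{\left(T \right)} = \left(T^{2} + T^{2}\right) + T = 2 T^{2} + T = T + 2 T^{2}$)
$- P{\left(2 \right)} h{\left(\left(-4\right) 5 \cdot 3 \right)} = \left(-1\right) \left(-1\right) \left(-4\right) 5 \cdot 3 \left(1 + 2 \left(-4\right) 5 \cdot 3\right) = 1 \left(-20\right) 3 \left(1 + 2 \left(\left(-20\right) 3\right)\right) = 1 \left(- 60 \left(1 + 2 \left(-60\right)\right)\right) = 1 \left(- 60 \left(1 - 120\right)\right) = 1 \left(\left(-60\right) \left(-119\right)\right) = 1 \cdot 7140 = 7140$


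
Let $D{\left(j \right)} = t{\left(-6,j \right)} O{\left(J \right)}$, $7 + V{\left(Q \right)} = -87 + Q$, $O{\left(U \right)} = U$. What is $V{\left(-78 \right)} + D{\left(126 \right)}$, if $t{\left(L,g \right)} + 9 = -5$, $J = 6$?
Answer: $-256$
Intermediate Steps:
$V{\left(Q \right)} = -94 + Q$ ($V{\left(Q \right)} = -7 + \left(-87 + Q\right) = -94 + Q$)
$t{\left(L,g \right)} = -14$ ($t{\left(L,g \right)} = -9 - 5 = -14$)
$D{\left(j \right)} = -84$ ($D{\left(j \right)} = \left(-14\right) 6 = -84$)
$V{\left(-78 \right)} + D{\left(126 \right)} = \left(-94 - 78\right) - 84 = -172 - 84 = -256$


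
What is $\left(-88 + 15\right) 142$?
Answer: $-10366$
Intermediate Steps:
$\left(-88 + 15\right) 142 = \left(-73\right) 142 = -10366$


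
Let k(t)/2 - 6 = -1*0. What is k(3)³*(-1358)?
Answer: -2346624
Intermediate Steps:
k(t) = 12 (k(t) = 12 + 2*(-1*0) = 12 + 2*0 = 12 + 0 = 12)
k(3)³*(-1358) = 12³*(-1358) = 1728*(-1358) = -2346624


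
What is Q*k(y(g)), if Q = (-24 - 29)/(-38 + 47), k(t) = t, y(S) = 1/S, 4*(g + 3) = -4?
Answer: 53/36 ≈ 1.4722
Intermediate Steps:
g = -4 (g = -3 + (¼)*(-4) = -3 - 1 = -4)
Q = -53/9 ≈ -5.8889
Q*k(y(g)) = -53/9/(-4) = -53/9*(-¼) = 53/36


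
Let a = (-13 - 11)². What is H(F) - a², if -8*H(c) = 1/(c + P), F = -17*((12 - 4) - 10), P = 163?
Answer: -522878977/1576 ≈ -3.3178e+5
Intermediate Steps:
a = 576 (a = (-24)² = 576)
F = 34 (F = -17*(8 - 10) = -17*(-2) = 34)
H(c) = -1/(8*(163 + c)) (H(c) = -1/(8*(c + 163)) = -1/(8*(163 + c)))
H(F) - a² = -1/(1304 + 8*34) - 1*576² = -1/(1304 + 272) - 1*331776 = -1/1576 - 331776 = -522878977/1576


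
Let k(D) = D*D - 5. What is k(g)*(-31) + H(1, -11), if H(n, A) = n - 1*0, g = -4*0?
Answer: 156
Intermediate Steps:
g = 0
H(n, A) = n (H(n, A) = n + 0 = n)
k(D) = -5 + D² (k(D) = D² - 5 = -5 + D²)
k(g)*(-31) + H(1, -11) = (-5 + 0²)*(-31) + 1 = (-5 + 0)*(-31) + 1 = -5*(-31) + 1 = 155 + 1 = 156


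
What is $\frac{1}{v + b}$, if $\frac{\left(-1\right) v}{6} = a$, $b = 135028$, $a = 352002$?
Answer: $- \frac{1}{1976984} \approx -5.0582 \cdot 10^{-7}$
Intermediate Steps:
$v = -2112012$ ($v = \left(-6\right) 352002 = -2112012$)
$\frac{1}{v + b} = \frac{1}{-2112012 + 135028} = \frac{1}{-1976984} = - \frac{1}{1976984}$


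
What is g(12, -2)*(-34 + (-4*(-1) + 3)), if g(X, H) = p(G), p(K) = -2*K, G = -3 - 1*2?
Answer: -270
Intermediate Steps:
G = -5 (G = -3 - 2 = -5)
g(X, H) = 10 (g(X, H) = -2*(-5) = 10)
g(12, -2)*(-34 + (-4*(-1) + 3)) = 10*(-34 + (-4*(-1) + 3)) = 10*(-34 + (4 + 3)) = 10*(-34 + 7) = 10*(-27) = -270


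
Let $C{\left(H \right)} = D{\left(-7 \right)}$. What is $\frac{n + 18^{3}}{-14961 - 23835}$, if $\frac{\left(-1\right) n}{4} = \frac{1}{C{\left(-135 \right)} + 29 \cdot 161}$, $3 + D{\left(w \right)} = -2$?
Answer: $- \frac{6800111}{45236136} \approx -0.15032$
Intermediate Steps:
$D{\left(w \right)} = -5$ ($D{\left(w \right)} = -3 - 2 = -5$)
$C{\left(H \right)} = -5$
$n = - \frac{1}{1166}$ ($n = - \frac{4}{-5 + 29 \cdot 161} = - \frac{4}{-5 + 4669} = - \frac{4}{4664} = \left(-4\right) \frac{1}{4664} = - \frac{1}{1166} \approx -0.00085763$)
$\frac{n + 18^{3}}{-14961 - 23835} = \frac{- \frac{1}{1166} + 18^{3}}{-14961 - 23835} = \frac{- \frac{1}{1166} + 5832}{-38796} = \frac{6800111}{1166} \left(- \frac{1}{38796}\right) = - \frac{6800111}{45236136}$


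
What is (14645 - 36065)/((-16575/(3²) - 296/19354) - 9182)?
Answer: 621844020/320028511 ≈ 1.9431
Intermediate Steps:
(14645 - 36065)/((-16575/(3²) - 296/19354) - 9182) = -21420/((-16575/9 - 296*1/19354) - 9182) = -21420/((-16575*⅑ - 148/9677) - 9182) = -21420/((-5525/3 - 148/9677) - 9182) = -21420/(-53465869/29031 - 9182) = -21420/(-320028511/29031) = -21420*(-29031/320028511) = 621844020/320028511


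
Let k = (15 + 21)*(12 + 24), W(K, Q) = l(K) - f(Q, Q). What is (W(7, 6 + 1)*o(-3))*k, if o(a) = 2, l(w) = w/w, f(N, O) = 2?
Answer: -2592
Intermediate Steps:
l(w) = 1
W(K, Q) = -1 (W(K, Q) = 1 - 1*2 = 1 - 2 = -1)
k = 1296 (k = 36*36 = 1296)
(W(7, 6 + 1)*o(-3))*k = -1*2*1296 = -2*1296 = -2592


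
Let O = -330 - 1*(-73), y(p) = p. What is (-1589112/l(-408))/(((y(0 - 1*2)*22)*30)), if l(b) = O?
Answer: -66213/14135 ≈ -4.6843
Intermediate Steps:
O = -257 (O = -330 + 73 = -257)
l(b) = -257
(-1589112/l(-408))/(((y(0 - 1*2)*22)*30)) = (-1589112/(-257))/((((0 - 1*2)*22)*30)) = (-1589112*(-1/257))/((((0 - 2)*22)*30)) = 1589112/(257*((-2*22*30))) = 1589112/(257*((-44*30))) = (1589112/257)/(-1320) = (1589112/257)*(-1/1320) = -66213/14135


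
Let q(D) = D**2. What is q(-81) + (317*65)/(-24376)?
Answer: 159910331/24376 ≈ 6560.2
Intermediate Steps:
q(-81) + (317*65)/(-24376) = (-81)**2 + (317*65)/(-24376) = 6561 + 20605*(-1/24376) = 6561 - 20605/24376 = 159910331/24376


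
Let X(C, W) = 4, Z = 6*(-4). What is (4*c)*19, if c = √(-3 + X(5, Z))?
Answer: 76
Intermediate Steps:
Z = -24
c = 1 (c = √(-3 + 4) = √1 = 1)
(4*c)*19 = (4*1)*19 = 4*19 = 76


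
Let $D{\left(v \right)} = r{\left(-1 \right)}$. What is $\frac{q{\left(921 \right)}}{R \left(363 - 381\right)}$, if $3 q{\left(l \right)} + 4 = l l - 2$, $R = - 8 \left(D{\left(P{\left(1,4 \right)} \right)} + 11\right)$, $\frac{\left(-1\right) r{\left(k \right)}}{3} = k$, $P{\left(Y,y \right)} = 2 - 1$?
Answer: $\frac{282745}{2016} \approx 140.25$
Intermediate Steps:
$P{\left(Y,y \right)} = 1$ ($P{\left(Y,y \right)} = 2 - 1 = 1$)
$r{\left(k \right)} = - 3 k$
$D{\left(v \right)} = 3$ ($D{\left(v \right)} = \left(-3\right) \left(-1\right) = 3$)
$R = -112$ ($R = - 8 \left(3 + 11\right) = \left(-8\right) 14 = -112$)
$q{\left(l \right)} = -2 + \frac{l^{2}}{3}$ ($q{\left(l \right)} = - \frac{4}{3} + \frac{l l - 2}{3} = - \frac{4}{3} + \frac{l^{2} - 2}{3} = - \frac{4}{3} + \frac{-2 + l^{2}}{3} = - \frac{4}{3} + \left(- \frac{2}{3} + \frac{l^{2}}{3}\right) = -2 + \frac{l^{2}}{3}$)
$\frac{q{\left(921 \right)}}{R \left(363 - 381\right)} = \frac{-2 + \frac{921^{2}}{3}}{\left(-112\right) \left(363 - 381\right)} = \frac{-2 + \frac{1}{3} \cdot 848241}{\left(-112\right) \left(-18\right)} = \frac{-2 + 282747}{2016} = 282745 \cdot \frac{1}{2016} = \frac{282745}{2016}$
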